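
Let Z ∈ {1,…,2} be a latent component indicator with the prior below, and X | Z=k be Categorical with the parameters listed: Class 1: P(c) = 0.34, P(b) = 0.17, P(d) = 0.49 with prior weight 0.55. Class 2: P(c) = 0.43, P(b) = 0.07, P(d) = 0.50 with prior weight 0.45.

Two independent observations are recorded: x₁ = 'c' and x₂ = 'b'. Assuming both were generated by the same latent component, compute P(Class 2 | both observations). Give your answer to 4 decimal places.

Apply Bayes' rule: the posterior for each component is proportional to its prior times its likelihood at x.
Since both observations come from the same component, the likelihood for component k is f_k(x₁)·f_k(x₂).
  p_1 = [P(c | comp) = 0.34] × [0.17] = 0.0578
  p_2 = [P(c | comp) = 0.43] × [0.07] = 0.0301
Unnormalised posteriors:
  P(Z=1)·p_1 = 0.55 × 0.0578 = 0.03179
  P(Z=2)·p_2 = 0.45 × 0.0301 = 0.013545
Evidence: 0.03179 + 0.013545 = 0.045335
So the posterior for Class 2 is 0.013545 / 0.045335 ≈ 0.2988.

0.2988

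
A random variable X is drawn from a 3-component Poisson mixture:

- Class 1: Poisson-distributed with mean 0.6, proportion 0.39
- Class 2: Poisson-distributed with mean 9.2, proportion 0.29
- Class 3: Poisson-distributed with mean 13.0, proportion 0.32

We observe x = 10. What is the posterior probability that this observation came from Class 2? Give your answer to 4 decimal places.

Posterior ∝ prior × likelihood, so P(k | x) ∝ P(Z=k) f_k(x); normalise over all components.
Component likelihoods at x = 10:
  f_1 = e^(−0.6)·0.6^10/10! = 9.14477e-10
  f_2 = e^(−9.2)·9.2^10/10! = 0.12095
  f_3 = e^(−13.0)·13.0^10/10! = 0.0858702
Unnormalised posteriors:
  P(Z=1)·f_1 = 0.39 × 9.14477e-10 = 3.56646e-10
  P(Z=2)·f_2 = 0.29 × 0.12095 = 0.0350755
  P(Z=3)·f_3 = 0.32 × 0.0858702 = 0.0274784
Marginal: 3.56646e-10 + 0.0350755 + 0.0274784 = 0.062554
P(Class 2 | the observation) = 0.0350755 / 0.062554 ≈ 0.5607

0.5607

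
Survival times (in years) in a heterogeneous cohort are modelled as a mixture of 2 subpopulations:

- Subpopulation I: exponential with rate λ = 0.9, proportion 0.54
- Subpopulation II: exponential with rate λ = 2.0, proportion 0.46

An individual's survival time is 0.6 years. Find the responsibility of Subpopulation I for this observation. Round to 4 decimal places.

Posterior ∝ prior × likelihood, so P(k | x) ∝ π_k f_k(x); normalise over all components.
Exponential densities:
  f_I = 0.9·e^(−0.9·0.6) = 0.9·e^(−0.5400) = 0.524473
  f_II = 2.0·e^(−2.0·0.6) = 2.0·e^(−1.2000) = 0.602388
Unnormalised posteriors:
  π_I·f_I = 0.54 × 0.524473 = 0.283216
  π_II·f_II = 0.46 × 0.602388 = 0.277099
Denominator: 0.283216 + 0.277099 = 0.560314
Responsibility of Subpopulation I: 0.283216 / 0.560314 ≈ 0.5055

0.5055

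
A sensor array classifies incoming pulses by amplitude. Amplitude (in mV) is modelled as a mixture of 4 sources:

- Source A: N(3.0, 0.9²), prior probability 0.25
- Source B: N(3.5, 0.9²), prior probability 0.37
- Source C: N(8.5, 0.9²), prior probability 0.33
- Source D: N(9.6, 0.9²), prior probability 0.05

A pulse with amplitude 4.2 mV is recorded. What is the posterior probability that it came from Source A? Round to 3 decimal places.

0.273

Posterior ∝ prior × likelihood, so P(k | x) ∝ π_k f_k(x); normalise over all components.
Normal densities:
  p_A = 0.182233
  p_B = 0.327572
  p_C = 4.89568e-06
  p_D = 6.75098e-09
Prior × likelihood for each component:
  π_A·p_A = 0.25 × 0.182233 = 0.0455584
  π_B·p_B = 0.37 × 0.327572 = 0.121202
  π_C·p_C = 0.33 × 4.89568e-06 = 1.61557e-06
  π_D·p_D = 0.05 × 6.75098e-09 = 3.37549e-10
Sum: 0.0455584 + 0.121202 + 1.61557e-06 + 3.37549e-10 = 0.166762
P(Source A | the observation) = 0.0455584 / 0.166762 ≈ 0.273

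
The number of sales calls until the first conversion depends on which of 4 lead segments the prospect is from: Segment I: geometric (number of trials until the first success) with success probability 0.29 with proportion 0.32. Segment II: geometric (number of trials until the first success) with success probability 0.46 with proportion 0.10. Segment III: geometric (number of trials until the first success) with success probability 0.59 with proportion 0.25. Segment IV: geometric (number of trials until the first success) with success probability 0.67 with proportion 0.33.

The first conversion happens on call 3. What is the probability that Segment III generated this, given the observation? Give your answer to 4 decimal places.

P(component k | x) = π_k·f_k(x) / marginal(x), where marginal(x) = Σ_j π_j·f_j(x).
Evaluate each component's likelihood at the observed value:
  p_I = 0.146189
  p_II = 0.134136
  p_III = 0.099179
  p_IV = 0.072963
Prior × likelihood for each component:
  π_I·p_I = 0.32 × 0.146189 = 0.0467805
  π_II·p_II = 0.10 × 0.134136 = 0.0134136
  π_III·p_III = 0.25 × 0.099179 = 0.0247948
  π_IV·p_IV = 0.33 × 0.072963 = 0.0240778
Normaliser: 0.0467805 + 0.0134136 + 0.0247948 + 0.0240778 = 0.109067
P(Segment III | 3) ≈ 0.2273

0.2273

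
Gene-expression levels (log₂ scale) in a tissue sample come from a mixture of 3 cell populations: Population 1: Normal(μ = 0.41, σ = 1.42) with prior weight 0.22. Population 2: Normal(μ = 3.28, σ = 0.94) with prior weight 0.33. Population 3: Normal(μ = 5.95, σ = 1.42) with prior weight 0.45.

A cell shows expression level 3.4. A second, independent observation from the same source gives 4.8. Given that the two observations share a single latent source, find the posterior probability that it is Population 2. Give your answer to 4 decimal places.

0.7571

By Bayes' theorem, P(k | x) = π_k f_k(x) / Σ_j π_j f_j(x).
Since both observations come from the same component, the likelihood for component k is f_k(x₁)·f_k(x₂).
  L_1 = [0.0306096] × [0.00236156] = 7.22863e-05
  L_2 = [0.420962] × [0.114814] = 0.0483324
  L_3 = [0.0560227] × [0.202396] = 0.0113387
Prior × likelihood for each component:
  π_1·L_1 = 0.22 × 7.22863e-05 = 1.5903e-05
  π_2·L_2 = 0.33 × 0.0483324 = 0.0159497
  π_3·L_3 = 0.45 × 0.0113387 = 0.00510243
Evidence: 1.5903e-05 + 0.0159497 + 0.00510243 = 0.021068
P(Population 2 | data) ≈ 0.7571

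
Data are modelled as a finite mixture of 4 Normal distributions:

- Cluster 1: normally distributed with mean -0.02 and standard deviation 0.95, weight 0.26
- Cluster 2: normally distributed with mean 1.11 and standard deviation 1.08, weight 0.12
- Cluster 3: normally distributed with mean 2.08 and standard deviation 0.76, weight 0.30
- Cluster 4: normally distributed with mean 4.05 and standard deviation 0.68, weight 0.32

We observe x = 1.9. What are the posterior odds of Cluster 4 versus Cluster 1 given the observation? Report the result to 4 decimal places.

0.0895

Since P(k|x) ∝ π_k f_k(x), the posterior odds are π_i f_i(x) / (π_j f_j(x)).
Component likelihoods at x = 1.9:
  p_1 = (1/(0.95·√(2π)))·exp(−(1.9−-0.02)²/(2·0.95²)) = 0.419939·exp(-2.04233) = 0.0544772
  p_2 = (1/(1.08·√(2π)))·exp(−(1.9−1.11)²/(2·1.08²)) = 0.369391·exp(-0.26753) = 0.282682
  p_3 = (1/(0.76·√(2π)))·exp(−(1.9−2.08)²/(2·0.76²)) = 0.524924·exp(-0.02805) = 0.510406
  p_4 = (1/(0.68·√(2π)))·exp(−(1.9−4.05)²/(2·0.68²)) = 0.586680·exp(-4.99838) = 0.00395943
Odds = (0.32/0.26) × (0.00395943/0.0544772) = 1.23077 × 0.0726805 ≈ 0.0895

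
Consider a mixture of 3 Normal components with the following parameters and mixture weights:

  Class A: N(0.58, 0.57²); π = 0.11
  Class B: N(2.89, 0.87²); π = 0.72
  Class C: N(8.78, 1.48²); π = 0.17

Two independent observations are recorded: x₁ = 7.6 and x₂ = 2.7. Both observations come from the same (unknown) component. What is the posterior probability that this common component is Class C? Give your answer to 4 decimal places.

The responsibility of component k is π_k f_k(x) divided by Σ_j π_j f_j(x).
Since both observations come from the same component, the likelihood for component k is f_k(x₁)·f_k(x₂).
  f_A = [(1/(0.57·√(2π)))·exp(−(7.6−0.58)²/(2·0.57²)) = 0.699899·exp(-75.83934) = 8.09898e-34] × [0.000693743] = 5.61861e-37
  f_B = [(1/(0.87·√(2π)))·exp(−(7.6−2.89)²/(2·0.87²)) = 0.458554·exp(-14.65458) = 1.98147e-07] × [0.447748] = 8.87202e-08
  f_C = [(1/(1.48·√(2π)))·exp(−(7.6−8.78)²/(2·1.48²)) = 0.269556·exp(-0.31784) = 0.19616] × [5.8338e-05] = 1.14436e-05
Multiply by the mixture weights:
  π_A·f_A = 0.11 × 5.61861e-37 = 6.18047e-38
  π_B·f_B = 0.72 × 8.87202e-08 = 6.38786e-08
  π_C·f_C = 0.17 × 1.14436e-05 = 1.94541e-06
Marginal: 6.18047e-38 + 6.38786e-08 + 1.94541e-06 = 2.00929e-06
Responsibility of Class C: 1.94541e-06 / 2.00929e-06 ≈ 0.9682

0.9682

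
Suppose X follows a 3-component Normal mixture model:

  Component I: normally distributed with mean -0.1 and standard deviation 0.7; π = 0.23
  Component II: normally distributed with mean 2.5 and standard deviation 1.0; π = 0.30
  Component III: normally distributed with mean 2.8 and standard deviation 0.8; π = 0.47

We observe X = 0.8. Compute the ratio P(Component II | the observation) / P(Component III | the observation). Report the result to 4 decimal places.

Since P(k|x) ∝ w_k f_k(x), the posterior odds are w_i f_i(x) / (w_j f_j(x)).
Evaluate each component's likelihood at the observed value:
  f_I = (1/(0.7·√(2π)))·exp(−(0.8−-0.1)²/(2·0.7²)) = 0.569918·exp(-0.82653) = 0.249376
  f_II = (1/(1.0·√(2π)))·exp(−(0.8−2.5)²/(2·1.0²)) = 0.398942·exp(-1.44500) = 0.0940491
  f_III = (1/(0.8·√(2π)))·exp(−(0.8−2.8)²/(2·0.8²)) = 0.498678·exp(-3.12500) = 0.0219104
0.0282147 / 0.0102979 ≈ 2.7399

2.7399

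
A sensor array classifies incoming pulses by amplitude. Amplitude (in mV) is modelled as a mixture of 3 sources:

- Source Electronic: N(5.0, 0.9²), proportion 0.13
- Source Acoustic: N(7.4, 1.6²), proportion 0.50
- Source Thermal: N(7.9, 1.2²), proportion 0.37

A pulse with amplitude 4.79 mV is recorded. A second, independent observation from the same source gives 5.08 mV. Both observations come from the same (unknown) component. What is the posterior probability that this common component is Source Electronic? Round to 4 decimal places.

By Bayes' theorem, P(k | x) = w_k f_k(x) / Σ_j w_j f_j(x).
Since both observations come from the same component, the likelihood for component k is f_k(x₁)·f_k(x₂).
  L_Electronic = [0.431365] × [0.441521] = 0.190457
  L_Acoustic = [0.0659123] × [0.0871441] = 0.00574387
  L_Thermal = [0.0115667] × [0.0210152] = 0.000243076
Unnormalised posteriors:
  w_Electronic·L_Electronic = 0.13 × 0.190457 = 0.0247594
  w_Acoustic·L_Acoustic = 0.50 × 0.00574387 = 0.00287193
  w_Thermal·L_Thermal = 0.37 × 0.000243076 = 8.9938e-05
Evidence: 0.0247594 + 0.00287193 + 8.9938e-05 = 0.0277213
P(Source Electronic | x) ≈ 0.8932

0.8932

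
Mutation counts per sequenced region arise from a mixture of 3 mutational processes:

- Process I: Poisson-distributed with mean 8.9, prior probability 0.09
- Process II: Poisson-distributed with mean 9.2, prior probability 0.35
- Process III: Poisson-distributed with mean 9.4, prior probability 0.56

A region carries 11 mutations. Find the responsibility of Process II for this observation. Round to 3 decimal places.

Apply Bayes' rule: the posterior for each component is proportional to its prior times its likelihood at x.
Poisson probabilities:
  p_I = 0.094823
  p_II = 0.101158
  p_III = 0.104926
Weight by the priors:
  P(Z=I)·p_I = 0.09 × 0.094823 = 0.00853407
  P(Z=II)·p_II = 0.35 × 0.101158 = 0.0354054
  P(Z=III)·p_III = 0.56 × 0.104926 = 0.0587585
Evidence: 0.00853407 + 0.0354054 + 0.0587585 = 0.102698
P(Process II | data) ≈ 0.345

0.345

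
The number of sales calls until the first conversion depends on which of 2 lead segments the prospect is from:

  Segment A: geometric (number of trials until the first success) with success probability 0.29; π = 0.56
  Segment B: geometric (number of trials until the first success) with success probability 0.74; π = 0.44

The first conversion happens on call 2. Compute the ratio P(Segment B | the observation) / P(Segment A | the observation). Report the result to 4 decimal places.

0.7342

Posterior odds = (w_i f_i(x)) / (w_j f_j(x)); the normalising sum cancels.
Geometric probabilities:
  L_A = 0.2059
  L_B = 0.1924
Odds = (0.44/0.56) × (0.1924/0.2059) = 0.785714 × 0.934434 ≈ 0.7342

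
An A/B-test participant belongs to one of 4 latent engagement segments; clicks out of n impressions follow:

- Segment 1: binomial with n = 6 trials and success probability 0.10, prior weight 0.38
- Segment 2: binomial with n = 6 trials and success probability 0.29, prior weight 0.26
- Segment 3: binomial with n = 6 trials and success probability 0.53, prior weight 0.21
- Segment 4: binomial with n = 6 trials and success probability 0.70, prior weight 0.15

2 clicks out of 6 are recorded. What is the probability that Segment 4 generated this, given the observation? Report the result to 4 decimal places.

0.0517

The responsibility of component k is w_k f_k(x) divided by Σ_j w_j f_j(x).
Component likelihoods at x = 2 clicks out of 6:
  f_1 = 0.098415
  f_2 = 0.320568
  f_3 = 0.205605
  f_4 = 0.059535
Multiply by the mixture weights:
  w_1·f_1 = 0.38 × 0.098415 = 0.0373977
  w_2·f_2 = 0.26 × 0.320568 = 0.0833478
  w_3·f_3 = 0.21 × 0.205605 = 0.0431771
  w_4·f_4 = 0.15 × 0.059535 = 0.00893025
Denominator: 0.0373977 + 0.0833478 + 0.0431771 + 0.00893025 = 0.172853
Responsibility of Segment 4: 0.00893025 / 0.172853 ≈ 0.0517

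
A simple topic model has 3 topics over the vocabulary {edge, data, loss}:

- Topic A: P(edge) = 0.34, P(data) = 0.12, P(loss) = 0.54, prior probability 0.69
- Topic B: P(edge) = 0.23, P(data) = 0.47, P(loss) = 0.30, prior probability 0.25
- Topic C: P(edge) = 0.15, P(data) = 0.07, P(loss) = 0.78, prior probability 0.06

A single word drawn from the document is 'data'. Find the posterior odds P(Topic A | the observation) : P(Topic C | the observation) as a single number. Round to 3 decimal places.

19.714

Only the two components matter; the odds are (π_i f_i(x)) / (π_j f_j(x)).
Component likelihoods at x = 'data':
  f_A = P(data | comp) = 0.12
  f_B = P(data | comp) = 0.47
  f_C = P(data | comp) = 0.07
0.0828 / 0.0042 ≈ 19.714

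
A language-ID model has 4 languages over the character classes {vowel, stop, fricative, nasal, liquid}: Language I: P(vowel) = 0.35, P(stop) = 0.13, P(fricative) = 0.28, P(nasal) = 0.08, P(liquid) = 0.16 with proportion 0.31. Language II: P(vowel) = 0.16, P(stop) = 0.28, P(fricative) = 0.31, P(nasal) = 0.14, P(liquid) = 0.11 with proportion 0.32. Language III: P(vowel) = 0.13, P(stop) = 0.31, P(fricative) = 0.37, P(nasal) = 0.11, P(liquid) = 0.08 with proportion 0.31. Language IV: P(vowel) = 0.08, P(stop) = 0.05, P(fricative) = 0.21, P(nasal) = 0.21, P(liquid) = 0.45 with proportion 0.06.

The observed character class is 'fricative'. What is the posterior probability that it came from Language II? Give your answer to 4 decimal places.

By Bayes' theorem, P(k | x) = P(Z=k) f_k(x) / Σ_j P(Z=j) f_j(x).
Evaluate each component's likelihood at the observed value:
  f_I = P(fricative | comp) = 0.28
  f_II = P(fricative | comp) = 0.31
  f_III = P(fricative | comp) = 0.37
  f_IV = P(fricative | comp) = 0.21
Multiply by the mixture weights:
  P(Z=I)·f_I = 0.31 × 0.28 = 0.0868
  P(Z=II)·f_II = 0.32 × 0.31 = 0.0992
  P(Z=III)·f_III = 0.31 × 0.37 = 0.1147
  P(Z=IV)·f_IV = 0.06 × 0.21 = 0.0126
Marginal: 0.0868 + 0.0992 + 0.1147 + 0.0126 = 0.3133
P(Language II | the observation) ≈ 0.3166

0.3166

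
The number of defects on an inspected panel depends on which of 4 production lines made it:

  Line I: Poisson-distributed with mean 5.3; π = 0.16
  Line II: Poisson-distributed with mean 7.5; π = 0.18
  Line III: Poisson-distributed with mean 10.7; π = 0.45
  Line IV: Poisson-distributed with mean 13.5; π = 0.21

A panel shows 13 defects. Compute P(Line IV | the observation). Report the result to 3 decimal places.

Posterior ∝ prior × likelihood, so P(k | x) ∝ π_k f_k(x); normalise over all components.
Poisson probabilities:
  f_I = 0.00208711
  f_II = 0.0211012
  f_III = 0.0872485
  f_IV = 0.108914
Prior × likelihood for each component:
  π_I·f_I = 0.16 × 0.00208711 = 0.000333938
  π_II·f_II = 0.18 × 0.0211012 = 0.00379822
  π_III·f_III = 0.45 × 0.0872485 = 0.0392618
  π_IV·f_IV = 0.21 × 0.108914 = 0.0228719
Evidence: 0.000333938 + 0.00379822 + 0.0392618 + 0.0228719 = 0.0662659
P(Line IV | 13 defects) = 0.0228719 / 0.0662659 ≈ 0.345

0.345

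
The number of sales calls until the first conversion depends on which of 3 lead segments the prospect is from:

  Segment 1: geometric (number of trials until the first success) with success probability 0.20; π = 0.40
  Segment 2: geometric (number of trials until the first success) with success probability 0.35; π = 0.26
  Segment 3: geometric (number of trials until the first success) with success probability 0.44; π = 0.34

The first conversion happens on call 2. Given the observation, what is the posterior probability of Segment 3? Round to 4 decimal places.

Apply Bayes' rule: the posterior for each component is proportional to its prior times its likelihood at x.
Evaluate each component's likelihood at the observed value:
  L_1 = 0.20·(1−0.20)^1 = 0.20·0.8 = 0.16
  L_2 = 0.35·(1−0.35)^1 = 0.35·0.65 = 0.2275
  L_3 = 0.44·(1−0.44)^1 = 0.44·0.56 = 0.2464
Multiply by the mixture weights:
  π_1·L_1 = 0.40 × 0.16 = 0.064
  π_2·L_2 = 0.26 × 0.2275 = 0.05915
  π_3·L_3 = 0.34 × 0.2464 = 0.083776
Normaliser: 0.064 + 0.05915 + 0.083776 = 0.206926
P(Segment 3 | data) = 0.083776 / 0.206926 ≈ 0.4049

0.4049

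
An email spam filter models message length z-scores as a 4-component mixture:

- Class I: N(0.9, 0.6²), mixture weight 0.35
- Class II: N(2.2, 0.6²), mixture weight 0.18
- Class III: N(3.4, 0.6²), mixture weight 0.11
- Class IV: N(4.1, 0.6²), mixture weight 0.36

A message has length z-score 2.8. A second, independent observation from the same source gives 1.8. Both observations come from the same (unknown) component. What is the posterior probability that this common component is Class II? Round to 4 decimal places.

0.9702

By Bayes' theorem, P(k | x) = π_k f_k(x) / Σ_j π_j f_j(x).
Since both observations come from the same component, the likelihood for component k is f_k(x₁)·f_k(x₂).
  L_I = [(1/(0.6·√(2π)))·exp(−(2.8−0.9)²/(2·0.6²)) = 0.664904·exp(-5.01389) = 0.00441829] × [0.215863] = 0.000953745
  L_II = [(1/(0.6·√(2π)))·exp(−(2.8−2.2)²/(2·0.6²)) = 0.664904·exp(-0.50000) = 0.403285] × [0.532413] = 0.214714
  L_III = [(1/(0.6·√(2π)))·exp(−(2.8−3.4)²/(2·0.6²)) = 0.664904·exp(-0.50000) = 0.403285] × [0.0189933] = 0.00765971
  L_IV = [(1/(0.6·√(2π)))·exp(−(2.8−4.1)²/(2·0.6²)) = 0.664904·exp(-2.34722) = 0.0635877] × [0.000428451] = 2.72442e-05
Weight by the priors:
  π_I·L_I = 0.35 × 0.000953745 = 0.000333811
  π_II·L_II = 0.18 × 0.214714 = 0.0386485
  π_III·L_III = 0.11 × 0.00765971 = 0.000842568
  π_IV·L_IV = 0.36 × 2.72442e-05 = 9.80791e-06
Normaliser: 0.000333811 + 0.0386485 + 0.000842568 + 9.80791e-06 = 0.0398347
P(Class II | x) ≈ 0.9702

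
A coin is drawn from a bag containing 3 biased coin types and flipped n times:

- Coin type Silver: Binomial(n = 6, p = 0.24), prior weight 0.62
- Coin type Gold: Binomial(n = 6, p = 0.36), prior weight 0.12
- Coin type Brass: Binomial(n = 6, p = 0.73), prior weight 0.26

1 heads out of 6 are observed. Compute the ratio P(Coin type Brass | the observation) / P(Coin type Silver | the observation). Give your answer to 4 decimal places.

Posterior odds = (π_i f_i(x)) / (π_j f_j(x)); the normalising sum cancels.
Binomial probabilities:
  L_Silver = C(6,1)·0.24^1·0.76^5 = 6·0.24·0.253553 = 0.365116
  L_Gold = C(6,1)·0.36^1·0.64^5 = 6·0.36·0.107374 = 0.231928
  L_Brass = C(6,1)·0.73^1·0.27^5 = 6·0.73·0.00143489 = 0.00628482
Posterior odds = (π_Brass·L_Brass) / (π_Silver·L_Silver) = (0.26·0.00628482) / (0.62·0.365116) = 0.00163405 / 0.226372 ≈ 0.0072

0.0072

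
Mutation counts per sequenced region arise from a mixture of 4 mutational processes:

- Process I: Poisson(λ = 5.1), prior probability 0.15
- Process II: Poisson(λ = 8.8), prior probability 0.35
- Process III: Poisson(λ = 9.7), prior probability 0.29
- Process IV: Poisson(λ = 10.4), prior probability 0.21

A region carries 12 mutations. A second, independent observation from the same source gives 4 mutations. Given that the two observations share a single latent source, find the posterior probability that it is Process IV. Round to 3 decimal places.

By Bayes' theorem, P(k | x) = w_k f_k(x) / Σ_j w_j f_j(x).
Since both observations come from the same component, the likelihood for component k is f_k(x₁)·f_k(x₂).
  p_I = [0.00394097] × [0.171857] = 0.000677284
  p_II = [0.0678678] × [0.0376641] = 0.00255618
  p_III = [0.0887702] × [0.0226058] = 0.00200672
  p_IV = [0.101719] × [0.014834] = 0.0015089
Weight by the priors:
  w_I·p_I = 0.15 × 0.000677284 = 0.000101593
  w_II·p_II = 0.35 × 0.00255618 = 0.000894663
  w_III·p_III = 0.29 × 0.00200672 = 0.000581949
  w_IV·p_IV = 0.21 × 0.0015089 = 0.000316869
Marginal: 0.000101593 + 0.000894663 + 0.000581949 + 0.000316869 = 0.00189507
P(Process IV | x₁, x₂) = 0.000316869 / 0.00189507 ≈ 0.167

0.167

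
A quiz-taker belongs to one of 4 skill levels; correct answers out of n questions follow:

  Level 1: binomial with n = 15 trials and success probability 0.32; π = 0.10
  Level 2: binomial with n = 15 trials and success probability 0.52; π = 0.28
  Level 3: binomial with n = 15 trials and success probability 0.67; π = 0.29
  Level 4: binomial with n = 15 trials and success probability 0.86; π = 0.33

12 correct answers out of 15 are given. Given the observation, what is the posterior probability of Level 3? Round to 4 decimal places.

The responsibility of component k is w_k f_k(x) divided by Σ_j w_j f_j(x).
Evaluate each component's likelihood at the observed value:
  L_1 = C(15,12)·0.32^12·0.68^3 = 455·1.15292e-06·0.314432 = 0.000164945
  L_2 = C(15,12)·0.52^12·0.48^3 = 455·0.000390877·0.110592 = 0.0196687
  L_3 = C(15,12)·0.67^12·0.33^3 = 455·0.00818272·0.035937 = 0.133798
  L_4 = C(15,12)·0.86^12·0.14^3 = 455·0.163675·0.002744 = 0.204351
Weight by the priors:
  w_1·L_1 = 0.10 × 0.000164945 = 1.64945e-05
  w_2·L_2 = 0.28 × 0.0196687 = 0.00550723
  w_3·L_3 = 0.29 × 0.133798 = 0.0388015
  w_4·L_4 = 0.33 × 0.204351 = 0.0674359
Denominator: 1.64945e-05 + 0.00550723 + 0.0388015 + 0.0674359 = 0.111761
So the posterior for Level 3 is 0.0388015 / 0.111761 ≈ 0.3472.

0.3472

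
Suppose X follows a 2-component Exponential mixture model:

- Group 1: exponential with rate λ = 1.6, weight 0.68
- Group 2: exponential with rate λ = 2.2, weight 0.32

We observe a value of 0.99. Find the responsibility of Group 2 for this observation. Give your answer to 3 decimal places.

Apply Bayes' rule: the posterior for each component is proportional to its prior times its likelihood at x.
Evaluate each component's likelihood at the observed value:
  L_1 = 0.328245
  L_2 = 0.249189
Multiply by the mixture weights:
  w_1·L_1 = 0.68 × 0.328245 = 0.223206
  w_2·L_2 = 0.32 × 0.249189 = 0.0797406
Normaliser: 0.223206 + 0.0797406 = 0.302947
So the posterior for Group 2 is 0.0797406 / 0.302947 ≈ 0.263.

0.263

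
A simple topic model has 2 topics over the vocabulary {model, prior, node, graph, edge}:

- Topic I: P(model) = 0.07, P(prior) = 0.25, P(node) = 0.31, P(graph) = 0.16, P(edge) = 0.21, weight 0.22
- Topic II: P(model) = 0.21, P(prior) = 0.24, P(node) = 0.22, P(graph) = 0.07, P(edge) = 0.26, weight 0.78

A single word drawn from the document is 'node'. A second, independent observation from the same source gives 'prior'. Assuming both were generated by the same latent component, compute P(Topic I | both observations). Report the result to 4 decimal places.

P(component k | x) = π_k·f_k(x) / marginal(x), where marginal(x) = Σ_j π_j·f_j(x).
Since both observations come from the same component, the likelihood for component k is f_k(x₁)·f_k(x₂).
  f_I = [P(node | comp) = 0.31] × [0.25] = 0.0775
  f_II = [P(node | comp) = 0.22] × [0.24] = 0.0528
Prior × likelihood for each component:
  π_I·f_I = 0.22 × 0.0775 = 0.01705
  π_II·f_II = 0.78 × 0.0528 = 0.041184
Evidence: 0.01705 + 0.041184 = 0.058234
P(Topic I | x) = 0.01705 / 0.058234 ≈ 0.2928

0.2928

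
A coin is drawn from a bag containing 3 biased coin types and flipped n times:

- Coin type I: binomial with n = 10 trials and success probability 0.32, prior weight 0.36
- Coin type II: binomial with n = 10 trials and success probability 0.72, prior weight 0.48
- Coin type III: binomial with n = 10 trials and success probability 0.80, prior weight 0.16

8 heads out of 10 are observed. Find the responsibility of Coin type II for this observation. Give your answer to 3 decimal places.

0.713

By Bayes' theorem, P(k | x) = π_k f_k(x) / Σ_j π_j f_j(x).
Evaluate each component's likelihood at the observed value:
  p_I = C(10,8)·0.32^8·0.68^2 = 45·0.000109951·0.4624 = 0.00228786
  p_II = C(10,8)·0.72^8·0.28^2 = 45·0.0722204·0.0784 = 0.254794
  p_III = C(10,8)·0.80^8·0.20^2 = 45·0.167772·0.04 = 0.30199
Unnormalised posteriors:
  π_I·p_I = 0.36 × 0.00228786 = 0.000823631
  π_II·p_II = 0.48 × 0.254794 = 0.122301
  π_III·p_III = 0.16 × 0.30199 = 0.0483184
Marginal: 0.000823631 + 0.122301 + 0.0483184 = 0.171443
P(Coin type II | the observation) ≈ 0.713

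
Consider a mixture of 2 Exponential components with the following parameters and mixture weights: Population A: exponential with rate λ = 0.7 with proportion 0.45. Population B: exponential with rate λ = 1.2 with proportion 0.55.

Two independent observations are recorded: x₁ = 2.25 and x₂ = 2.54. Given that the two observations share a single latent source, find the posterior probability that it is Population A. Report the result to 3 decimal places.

0.753

P(component k | x) = w_k·f_k(x) / marginal(x), where marginal(x) = Σ_j w_j·f_j(x).
Since both observations come from the same component, the likelihood for component k is f_k(x₁)·f_k(x₂).
  p_A = [0.144905] × [0.118283] = 0.0171398
  p_B = [0.0806466] × [0.0569445] = 0.00459238
Prior × likelihood for each component:
  w_A·p_A = 0.45 × 0.0171398 = 0.00771293
  w_B·p_B = 0.55 × 0.00459238 = 0.00252581
Evidence: 0.00771293 + 0.00252581 = 0.0102387
P(Population A | x₁,x₂) ≈ 0.753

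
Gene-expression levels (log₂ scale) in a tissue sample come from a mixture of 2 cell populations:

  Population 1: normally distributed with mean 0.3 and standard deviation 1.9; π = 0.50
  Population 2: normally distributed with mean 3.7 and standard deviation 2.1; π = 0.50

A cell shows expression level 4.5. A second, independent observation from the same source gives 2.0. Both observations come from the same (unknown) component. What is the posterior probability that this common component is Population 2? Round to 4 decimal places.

Posterior ∝ prior × likelihood, so P(k | x) ∝ w_k f_k(x); normalise over all components.
Since both observations come from the same component, the likelihood for component k is f_k(x₁)·f_k(x₂).
  f_1 = [(1/(1.9·√(2π)))·exp(−(4.5−0.3)²/(2·1.9²)) = 0.209970·exp(-2.44321) = 0.0182424] × [0.140708] = 0.00256685
  f_2 = [(1/(2.1·√(2π)))·exp(−(4.5−3.7)²/(2·2.1²)) = 0.189973·exp(-0.07256) = 0.176676] × [0.136895] = 0.0241861
Multiply by the mixture weights:
  w_1·f_1 = 0.50 × 0.00256685 = 0.00128343
  w_2·f_2 = 0.50 × 0.0241861 = 0.012093
Marginal: 0.00128343 + 0.012093 = 0.0133765
So the posterior for Population 2 is 0.012093 / 0.0133765 ≈ 0.9041.

0.9041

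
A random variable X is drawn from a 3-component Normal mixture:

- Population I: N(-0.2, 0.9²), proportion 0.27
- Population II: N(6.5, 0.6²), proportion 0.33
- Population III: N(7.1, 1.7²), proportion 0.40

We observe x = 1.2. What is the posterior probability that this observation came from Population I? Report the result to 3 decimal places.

P(component k | x) = π_k·f_k(x) / marginal(x), where marginal(x) = Σ_j π_j·f_j(x).
Component likelihoods at x = 1.2:
  f_I = 0.132198
  f_II = 7.57255e-18
  f_III = 0.000568757
Multiply by the mixture weights:
  π_I·f_I = 0.27 × 0.132198 = 0.0356935
  π_II·f_II = 0.33 × 7.57255e-18 = 2.49894e-18
  π_III·f_III = 0.40 × 0.000568757 = 0.000227503
Marginal: 0.0356935 + 2.49894e-18 + 0.000227503 = 0.035921
P(Population I | 1.2) = 0.0356935 / 0.035921 ≈ 0.994

0.994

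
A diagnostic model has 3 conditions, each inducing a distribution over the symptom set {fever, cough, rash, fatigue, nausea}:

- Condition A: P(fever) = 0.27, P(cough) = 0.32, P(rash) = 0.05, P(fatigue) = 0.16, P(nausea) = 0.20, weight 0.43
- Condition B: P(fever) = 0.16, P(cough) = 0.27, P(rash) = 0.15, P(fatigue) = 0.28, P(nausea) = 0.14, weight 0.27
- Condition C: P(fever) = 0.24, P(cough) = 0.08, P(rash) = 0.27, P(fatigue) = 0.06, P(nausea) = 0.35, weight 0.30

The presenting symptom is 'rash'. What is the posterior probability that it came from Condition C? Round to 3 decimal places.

0.566

The responsibility of component k is w_k f_k(x) divided by Σ_j w_j f_j(x).
Component likelihoods at x = 'rash':
  L_A = P(rash | comp) = 0.05
  L_B = P(rash | comp) = 0.15
  L_C = P(rash | comp) = 0.27
Weight by the priors:
  w_A·L_A = 0.43 × 0.05 = 0.0215
  w_B·L_B = 0.27 × 0.15 = 0.0405
  w_C·L_C = 0.30 × 0.27 = 0.081
Marginal: 0.0215 + 0.0405 + 0.081 = 0.143
P(Condition C | the observation) ≈ 0.566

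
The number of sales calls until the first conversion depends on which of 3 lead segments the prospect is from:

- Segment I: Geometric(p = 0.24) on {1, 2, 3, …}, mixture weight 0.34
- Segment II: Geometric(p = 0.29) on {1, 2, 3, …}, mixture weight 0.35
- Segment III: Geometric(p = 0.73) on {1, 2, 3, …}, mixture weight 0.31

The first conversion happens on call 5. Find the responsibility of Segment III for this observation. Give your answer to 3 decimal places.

The responsibility of component k is P(Z=k) f_k(x) divided by Σ_j P(Z=j) f_j(x).
Geometric probabilities:
  p_I = 0.24·(1−0.24)^4 = 0.24·0.333622 = 0.0800692
  p_II = 0.29·(1−0.29)^4 = 0.29·0.254117 = 0.0736939
  p_III = 0.73·(1−0.73)^4 = 0.73·0.00531441 = 0.00387952
Unnormalised posteriors:
  P(Z=I)·p_I = 0.34 × 0.0800692 = 0.0272235
  P(Z=II)·p_II = 0.35 × 0.0736939 = 0.0257929
  P(Z=III)·p_III = 0.31 × 0.00387952 = 0.00120265
Evidence: 0.0272235 + 0.0257929 + 0.00120265 = 0.054219
Responsibility of Segment III: 0.00120265 / 0.054219 ≈ 0.022

0.022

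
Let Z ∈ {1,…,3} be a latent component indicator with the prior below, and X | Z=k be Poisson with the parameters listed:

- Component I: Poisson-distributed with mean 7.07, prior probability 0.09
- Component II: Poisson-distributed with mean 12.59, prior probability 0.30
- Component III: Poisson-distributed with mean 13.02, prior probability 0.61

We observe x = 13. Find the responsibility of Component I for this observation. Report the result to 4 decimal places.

0.0134

Posterior ∝ prior × likelihood, so P(k | x) ∝ π_k f_k(x); normalise over all components.
Evaluate each component's likelihood at the observed value:
  p_I = e^(−7.07)·7.07^13/13! = 0.015056
  p_II = e^(−12.59)·12.59^13/13! = 0.109216
  p_III = e^(−13.02)·13.02^13/13! = 0.109938
Unnormalised posteriors:
  π_I·p_I = 0.09 × 0.015056 = 0.00135504
  π_II·p_II = 0.30 × 0.109216 = 0.0327648
  π_III·p_III = 0.61 × 0.109938 = 0.0670623
Sum: 0.00135504 + 0.0327648 + 0.0670623 = 0.101182
P(Component I | data) = 0.00135504 / 0.101182 ≈ 0.0134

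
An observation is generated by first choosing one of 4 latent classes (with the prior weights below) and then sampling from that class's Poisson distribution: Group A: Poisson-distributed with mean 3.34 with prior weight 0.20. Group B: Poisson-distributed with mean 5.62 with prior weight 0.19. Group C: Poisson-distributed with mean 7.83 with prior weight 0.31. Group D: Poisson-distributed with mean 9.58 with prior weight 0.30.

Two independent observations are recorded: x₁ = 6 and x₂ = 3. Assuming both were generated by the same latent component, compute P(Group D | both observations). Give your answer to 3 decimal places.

0.029

By Bayes' theorem, P(k | x) = P(Z=k) f_k(x) / Σ_j P(Z=j) f_j(x).
Since both observations come from the same component, the likelihood for component k is f_k(x₁)·f_k(x₂).
  L_A = [0.0683286] × [0.220062] = 0.0150365
  L_B = [0.158617] × [0.107232] = 0.0170088
  L_C = [0.127266] × [0.0318133] = 0.00404875
  L_D = [0.0741856] × [0.0101252] = 0.000751145
Multiply by the mixture weights:
  P(Z=A)·L_A = 0.20 × 0.0150365 = 0.0030073
  P(Z=B)·L_B = 0.19 × 0.0170088 = 0.00323167
  P(Z=C)·L_C = 0.31 × 0.00404875 = 0.00125511
  P(Z=D)·L_D = 0.30 × 0.000751145 = 0.000225343
Denominator: 0.0030073 + 0.00323167 + 0.00125511 + 0.000225343 = 0.00771943
Responsibility of Group D: 0.000225343 / 0.00771943 ≈ 0.029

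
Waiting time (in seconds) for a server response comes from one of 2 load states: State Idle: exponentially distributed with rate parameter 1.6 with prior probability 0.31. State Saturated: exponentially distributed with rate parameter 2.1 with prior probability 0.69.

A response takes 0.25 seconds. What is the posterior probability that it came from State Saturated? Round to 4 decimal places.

0.7205

Posterior ∝ prior × likelihood, so P(k | x) ∝ π_k f_k(x); normalise over all components.
Exponential densities:
  p_Idle = 1.6·e^(−1.6·0.25) = 1.6·e^(−0.4000) = 1.07251
  p_Saturated = 2.1·e^(−2.1·0.25) = 2.1·e^(−0.5250) = 1.24227
Multiply by the mixture weights:
  π_Idle·p_Idle = 0.31 × 1.07251 = 0.332479
  π_Saturated·p_Saturated = 0.69 × 1.24227 = 0.857164
Normaliser: 0.332479 + 0.857164 = 1.18964
Responsibility of State Saturated: 0.857164 / 1.18964 ≈ 0.7205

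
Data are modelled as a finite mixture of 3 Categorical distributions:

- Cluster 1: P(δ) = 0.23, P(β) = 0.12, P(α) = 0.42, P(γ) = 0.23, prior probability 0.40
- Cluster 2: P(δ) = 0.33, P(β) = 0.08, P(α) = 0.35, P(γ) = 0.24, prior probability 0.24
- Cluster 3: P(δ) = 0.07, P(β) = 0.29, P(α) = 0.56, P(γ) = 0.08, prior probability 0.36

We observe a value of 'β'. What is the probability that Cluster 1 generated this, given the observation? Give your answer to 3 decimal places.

0.280

Posterior ∝ prior × likelihood, so P(k | x) ∝ w_k f_k(x); normalise over all components.
Component likelihoods at x = 'β':
  L_1 = 0.12
  L_2 = 0.08
  L_3 = 0.29
Unnormalised posteriors:
  w_1·L_1 = 0.40 × 0.12 = 0.048
  w_2·L_2 = 0.24 × 0.08 = 0.0192
  w_3·L_3 = 0.36 × 0.29 = 0.1044
Evidence: 0.048 + 0.0192 + 0.1044 = 0.1716
Responsibility of Cluster 1: 0.048 / 0.1716 ≈ 0.280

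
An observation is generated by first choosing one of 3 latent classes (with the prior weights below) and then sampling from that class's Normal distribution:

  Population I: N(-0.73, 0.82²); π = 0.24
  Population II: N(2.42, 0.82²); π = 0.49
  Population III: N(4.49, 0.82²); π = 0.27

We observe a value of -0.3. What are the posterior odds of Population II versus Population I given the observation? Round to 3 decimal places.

Only the two components matter; the odds are (P(Z=i) f_i(x)) / (P(Z=j) f_j(x)).
Component likelihoods at x = -0.3:
  f_I = (1/(0.82·√(2π)))·exp(−(-0.3−-0.73)²/(2·0.82²)) = 0.486515·exp(-0.13749) = 0.424018
  f_II = (1/(0.82·√(2π)))·exp(−(-0.3−2.42)²/(2·0.82²)) = 0.486515·exp(-5.50149) = 0.00198532
  f_III = (1/(0.82·√(2π)))·exp(−(-0.3−4.49)²/(2·0.82²)) = 0.486515·exp(-17.06135) = 1.89429e-08
0.000972807 / 0.101764 ≈ 0.010

0.010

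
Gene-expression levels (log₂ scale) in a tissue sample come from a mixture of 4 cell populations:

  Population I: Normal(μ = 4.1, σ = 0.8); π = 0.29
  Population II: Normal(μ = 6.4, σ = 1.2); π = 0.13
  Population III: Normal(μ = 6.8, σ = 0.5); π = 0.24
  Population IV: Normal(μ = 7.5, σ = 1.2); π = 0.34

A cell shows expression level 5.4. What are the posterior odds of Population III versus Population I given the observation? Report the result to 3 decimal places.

0.098

Only the two components matter; the odds are (π_i f_i(x)) / (π_j f_j(x)).
Component likelihoods at x = 5.4:
  L_I = (1/(0.8·√(2π)))·exp(−(5.4−4.1)²/(2·0.8²)) = 0.498678·exp(-1.32031) = 0.133173
  L_II = (1/(1.2·√(2π)))·exp(−(5.4−6.4)²/(2·1.2²)) = 0.332452·exp(-0.34722) = 0.234927
  L_III = (1/(0.5·√(2π)))·exp(−(5.4−6.8)²/(2·0.5²)) = 0.797885·exp(-3.92000) = 0.0158309
  L_IV = (1/(1.2·√(2π)))·exp(−(5.4−7.5)²/(2·1.2²)) = 0.332452·exp(-1.53125) = 0.0718978
Posterior odds = (π_III·L_III) / (π_I·L_I) = (0.24·0.0158309) / (0.29·0.133173) = 0.00379942 / 0.0386201 ≈ 0.098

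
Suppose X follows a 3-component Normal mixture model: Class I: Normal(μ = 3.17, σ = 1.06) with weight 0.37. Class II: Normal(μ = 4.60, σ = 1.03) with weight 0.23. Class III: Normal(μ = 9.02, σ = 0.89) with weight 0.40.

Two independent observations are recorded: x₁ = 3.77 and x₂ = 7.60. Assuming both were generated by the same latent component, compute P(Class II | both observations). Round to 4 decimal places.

By Bayes' theorem, P(k | x) = π_k f_k(x) / Σ_j π_j f_j(x).
Since both observations come from the same component, the likelihood for component k is f_k(x₁)·f_k(x₂).
  p_I = [0.320649] × [6.06584e-05] = 1.94501e-05
  p_II = [0.279942] × [0.00557101] = 0.00155956
  p_III = [1.24596e-08] × [0.125528] = 1.56403e-09
Multiply by the mixture weights:
  π_I·p_I = 0.37 × 1.94501e-05 = 7.19653e-06
  π_II·p_II = 0.23 × 0.00155956 = 0.000358698
  π_III·p_III = 0.40 × 1.56403e-09 = 6.25612e-10
Denominator: 7.19653e-06 + 0.000358698 + 6.25612e-10 = 0.000365895
P(Class II | x₁, x₂) ≈ 0.9803

0.9803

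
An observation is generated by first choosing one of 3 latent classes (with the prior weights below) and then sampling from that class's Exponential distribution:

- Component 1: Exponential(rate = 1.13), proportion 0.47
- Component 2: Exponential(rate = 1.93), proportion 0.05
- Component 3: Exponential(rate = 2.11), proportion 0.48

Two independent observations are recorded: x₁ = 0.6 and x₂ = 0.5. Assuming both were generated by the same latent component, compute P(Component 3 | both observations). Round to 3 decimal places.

Apply Bayes' rule: the posterior for each component is proportional to its prior times its likelihood at x.
Since both observations come from the same component, the likelihood for component k is f_k(x₁)·f_k(x₂).
  L_1 = [1.13·e^(−1.13·0.6) = 1.13·e^(−0.6780) = 0.573623] × [0.642247] = 0.368408
  L_2 = [1.93·e^(−1.93·0.6) = 1.93·e^(−1.1580) = 0.60624] × [0.735298] = 0.445767
  L_3 = [2.11·e^(−2.11·0.6) = 2.11·e^(−1.2660) = 0.59493] × [0.734686] = 0.437087
Multiply by the mixture weights:
  π_1·L_1 = 0.47 × 0.368408 = 0.173152
  π_2·L_2 = 0.05 × 0.445767 = 0.0222883
  π_3·L_3 = 0.48 × 0.437087 = 0.209802
Sum: 0.173152 + 0.0222883 + 0.209802 = 0.405242
P(Component 3 | data) ≈ 0.518

0.518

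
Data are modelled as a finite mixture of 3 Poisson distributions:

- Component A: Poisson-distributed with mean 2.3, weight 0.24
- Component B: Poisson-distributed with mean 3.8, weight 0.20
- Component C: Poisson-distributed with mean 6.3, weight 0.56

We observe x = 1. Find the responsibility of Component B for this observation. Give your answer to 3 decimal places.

Posterior ∝ prior × likelihood, so P(k | x) ∝ π_k f_k(x); normalise over all components.
Evaluate each component's likelihood at the observed value:
  f_A = e^(−2.3)·2.3^1/1! = 0.230595
  f_B = e^(−3.8)·3.8^1/1! = 0.0850089
  f_C = e^(−6.3)·6.3^1/1! = 0.0115687
Prior × likelihood for each component:
  π_A·f_A = 0.24 × 0.230595 = 0.0553429
  π_B·f_B = 0.20 × 0.0850089 = 0.0170018
  π_C·f_C = 0.56 × 0.0115687 = 0.00647848
Evidence: 0.0553429 + 0.0170018 + 0.00647848 = 0.0788232
P(Component B | 1) ≈ 0.216

0.216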